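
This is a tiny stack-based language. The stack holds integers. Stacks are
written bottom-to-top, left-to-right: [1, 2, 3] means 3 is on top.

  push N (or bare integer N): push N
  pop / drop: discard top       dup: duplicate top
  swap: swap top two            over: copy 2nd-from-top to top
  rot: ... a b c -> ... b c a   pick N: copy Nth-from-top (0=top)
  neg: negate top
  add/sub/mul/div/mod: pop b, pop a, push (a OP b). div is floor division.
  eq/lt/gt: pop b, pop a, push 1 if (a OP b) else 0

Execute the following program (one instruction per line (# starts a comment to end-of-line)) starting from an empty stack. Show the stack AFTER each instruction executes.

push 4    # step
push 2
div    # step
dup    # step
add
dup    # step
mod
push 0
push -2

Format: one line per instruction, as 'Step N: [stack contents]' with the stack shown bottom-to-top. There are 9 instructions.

Step 1: [4]
Step 2: [4, 2]
Step 3: [2]
Step 4: [2, 2]
Step 5: [4]
Step 6: [4, 4]
Step 7: [0]
Step 8: [0, 0]
Step 9: [0, 0, -2]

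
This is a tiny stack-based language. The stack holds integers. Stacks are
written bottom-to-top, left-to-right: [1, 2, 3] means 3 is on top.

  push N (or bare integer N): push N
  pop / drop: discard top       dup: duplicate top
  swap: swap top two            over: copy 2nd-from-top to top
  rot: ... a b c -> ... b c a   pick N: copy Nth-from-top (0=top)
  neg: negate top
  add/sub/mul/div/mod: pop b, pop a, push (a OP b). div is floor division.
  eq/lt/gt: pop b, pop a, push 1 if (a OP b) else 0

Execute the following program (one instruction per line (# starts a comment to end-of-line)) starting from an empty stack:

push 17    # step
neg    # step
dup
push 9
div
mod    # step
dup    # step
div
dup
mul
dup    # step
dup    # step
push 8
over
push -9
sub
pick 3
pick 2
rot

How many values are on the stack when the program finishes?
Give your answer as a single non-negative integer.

Answer: 7

Derivation:
After 'push 17': stack = [17] (depth 1)
After 'neg': stack = [-17] (depth 1)
After 'dup': stack = [-17, -17] (depth 2)
After 'push 9': stack = [-17, -17, 9] (depth 3)
After 'div': stack = [-17, -2] (depth 2)
After 'mod': stack = [-1] (depth 1)
After 'dup': stack = [-1, -1] (depth 2)
After 'div': stack = [1] (depth 1)
After 'dup': stack = [1, 1] (depth 2)
After 'mul': stack = [1] (depth 1)
After 'dup': stack = [1, 1] (depth 2)
After 'dup': stack = [1, 1, 1] (depth 3)
After 'push 8': stack = [1, 1, 1, 8] (depth 4)
After 'over': stack = [1, 1, 1, 8, 1] (depth 5)
After 'push -9': stack = [1, 1, 1, 8, 1, -9] (depth 6)
After 'sub': stack = [1, 1, 1, 8, 10] (depth 5)
After 'pick 3': stack = [1, 1, 1, 8, 10, 1] (depth 6)
After 'pick 2': stack = [1, 1, 1, 8, 10, 1, 8] (depth 7)
After 'rot': stack = [1, 1, 1, 8, 1, 8, 10] (depth 7)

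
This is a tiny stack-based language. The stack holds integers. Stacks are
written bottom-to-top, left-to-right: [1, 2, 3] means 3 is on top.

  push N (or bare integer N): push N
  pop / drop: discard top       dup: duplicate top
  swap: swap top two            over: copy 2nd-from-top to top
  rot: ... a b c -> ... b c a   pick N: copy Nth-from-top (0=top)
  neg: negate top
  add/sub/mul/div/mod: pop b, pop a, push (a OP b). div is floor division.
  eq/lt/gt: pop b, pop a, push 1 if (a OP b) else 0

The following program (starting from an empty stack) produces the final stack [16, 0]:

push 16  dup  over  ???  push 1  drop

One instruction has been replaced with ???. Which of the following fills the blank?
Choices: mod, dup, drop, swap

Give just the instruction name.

Stack before ???: [16, 16, 16]
Stack after ???:  [16, 0]
Checking each choice:
  mod: MATCH
  dup: produces [16, 16, 16, 16]
  drop: produces [16, 16]
  swap: produces [16, 16, 16]


Answer: mod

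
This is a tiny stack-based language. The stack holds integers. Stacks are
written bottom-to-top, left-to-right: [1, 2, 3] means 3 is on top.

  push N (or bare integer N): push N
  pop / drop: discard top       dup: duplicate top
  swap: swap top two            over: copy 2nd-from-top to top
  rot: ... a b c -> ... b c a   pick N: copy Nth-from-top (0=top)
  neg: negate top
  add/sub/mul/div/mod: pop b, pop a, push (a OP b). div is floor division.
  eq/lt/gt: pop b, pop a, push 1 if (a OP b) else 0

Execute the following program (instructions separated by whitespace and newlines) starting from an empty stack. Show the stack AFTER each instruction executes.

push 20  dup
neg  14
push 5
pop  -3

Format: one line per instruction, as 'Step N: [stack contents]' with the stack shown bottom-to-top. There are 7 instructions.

Step 1: [20]
Step 2: [20, 20]
Step 3: [20, -20]
Step 4: [20, -20, 14]
Step 5: [20, -20, 14, 5]
Step 6: [20, -20, 14]
Step 7: [20, -20, 14, -3]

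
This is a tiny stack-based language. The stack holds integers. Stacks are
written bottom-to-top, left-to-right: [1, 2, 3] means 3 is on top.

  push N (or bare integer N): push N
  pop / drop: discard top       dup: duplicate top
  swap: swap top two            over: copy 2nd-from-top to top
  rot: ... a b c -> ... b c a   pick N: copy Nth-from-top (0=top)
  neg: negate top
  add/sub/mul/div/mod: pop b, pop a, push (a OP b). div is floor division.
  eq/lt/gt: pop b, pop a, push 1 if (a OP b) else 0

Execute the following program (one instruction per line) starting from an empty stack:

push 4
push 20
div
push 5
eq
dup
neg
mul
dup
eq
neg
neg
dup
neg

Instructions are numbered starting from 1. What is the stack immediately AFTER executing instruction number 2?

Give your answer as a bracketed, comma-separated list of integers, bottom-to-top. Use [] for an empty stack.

Step 1 ('push 4'): [4]
Step 2 ('push 20'): [4, 20]

Answer: [4, 20]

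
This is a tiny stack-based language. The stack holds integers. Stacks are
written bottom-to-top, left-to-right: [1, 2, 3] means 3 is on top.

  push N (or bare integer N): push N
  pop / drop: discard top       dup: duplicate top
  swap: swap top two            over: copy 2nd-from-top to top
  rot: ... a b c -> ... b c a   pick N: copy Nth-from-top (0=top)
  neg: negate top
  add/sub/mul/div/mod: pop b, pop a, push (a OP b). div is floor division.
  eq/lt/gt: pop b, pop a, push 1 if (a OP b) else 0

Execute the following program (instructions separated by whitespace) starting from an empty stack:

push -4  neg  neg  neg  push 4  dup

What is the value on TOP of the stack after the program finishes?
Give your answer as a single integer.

After 'push -4': [-4]
After 'neg': [4]
After 'neg': [-4]
After 'neg': [4]
After 'push 4': [4, 4]
After 'dup': [4, 4, 4]

Answer: 4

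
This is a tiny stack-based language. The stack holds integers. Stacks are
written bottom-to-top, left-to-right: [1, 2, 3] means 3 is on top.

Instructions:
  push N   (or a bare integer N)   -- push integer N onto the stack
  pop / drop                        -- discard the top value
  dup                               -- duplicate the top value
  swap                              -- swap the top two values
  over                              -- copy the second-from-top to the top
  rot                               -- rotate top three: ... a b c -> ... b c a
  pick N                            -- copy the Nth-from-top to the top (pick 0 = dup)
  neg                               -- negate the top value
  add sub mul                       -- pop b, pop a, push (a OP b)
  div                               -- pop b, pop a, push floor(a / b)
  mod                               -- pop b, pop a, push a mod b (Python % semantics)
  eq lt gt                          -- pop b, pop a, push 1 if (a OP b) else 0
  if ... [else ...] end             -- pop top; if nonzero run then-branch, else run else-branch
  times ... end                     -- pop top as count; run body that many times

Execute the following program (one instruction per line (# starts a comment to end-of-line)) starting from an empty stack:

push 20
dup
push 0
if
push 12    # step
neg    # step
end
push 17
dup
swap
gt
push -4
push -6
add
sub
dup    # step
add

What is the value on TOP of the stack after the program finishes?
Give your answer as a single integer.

Answer: 20

Derivation:
After 'push 20': [20]
After 'dup': [20, 20]
After 'push 0': [20, 20, 0]
After 'if': [20, 20]
After 'push 17': [20, 20, 17]
After 'dup': [20, 20, 17, 17]
After 'swap': [20, 20, 17, 17]
After 'gt': [20, 20, 0]
After 'push -4': [20, 20, 0, -4]
After 'push -6': [20, 20, 0, -4, -6]
After 'add': [20, 20, 0, -10]
After 'sub': [20, 20, 10]
After 'dup': [20, 20, 10, 10]
After 'add': [20, 20, 20]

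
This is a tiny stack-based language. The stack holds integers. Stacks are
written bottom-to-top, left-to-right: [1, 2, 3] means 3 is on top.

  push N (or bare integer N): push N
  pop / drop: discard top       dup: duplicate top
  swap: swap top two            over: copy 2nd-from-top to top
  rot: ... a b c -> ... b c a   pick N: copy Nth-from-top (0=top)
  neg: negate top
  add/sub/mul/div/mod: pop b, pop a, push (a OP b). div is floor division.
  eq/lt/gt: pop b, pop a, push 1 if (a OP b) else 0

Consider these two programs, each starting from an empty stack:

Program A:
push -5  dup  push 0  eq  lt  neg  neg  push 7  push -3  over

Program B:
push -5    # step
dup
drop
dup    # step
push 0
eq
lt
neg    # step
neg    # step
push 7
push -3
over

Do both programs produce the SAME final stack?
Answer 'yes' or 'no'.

Answer: yes

Derivation:
Program A trace:
  After 'push -5': [-5]
  After 'dup': [-5, -5]
  After 'push 0': [-5, -5, 0]
  After 'eq': [-5, 0]
  After 'lt': [1]
  After 'neg': [-1]
  After 'neg': [1]
  After 'push 7': [1, 7]
  After 'push -3': [1, 7, -3]
  After 'over': [1, 7, -3, 7]
Program A final stack: [1, 7, -3, 7]

Program B trace:
  After 'push -5': [-5]
  After 'dup': [-5, -5]
  After 'drop': [-5]
  After 'dup': [-5, -5]
  After 'push 0': [-5, -5, 0]
  After 'eq': [-5, 0]
  After 'lt': [1]
  After 'neg': [-1]
  After 'neg': [1]
  After 'push 7': [1, 7]
  After 'push -3': [1, 7, -3]
  After 'over': [1, 7, -3, 7]
Program B final stack: [1, 7, -3, 7]
Same: yes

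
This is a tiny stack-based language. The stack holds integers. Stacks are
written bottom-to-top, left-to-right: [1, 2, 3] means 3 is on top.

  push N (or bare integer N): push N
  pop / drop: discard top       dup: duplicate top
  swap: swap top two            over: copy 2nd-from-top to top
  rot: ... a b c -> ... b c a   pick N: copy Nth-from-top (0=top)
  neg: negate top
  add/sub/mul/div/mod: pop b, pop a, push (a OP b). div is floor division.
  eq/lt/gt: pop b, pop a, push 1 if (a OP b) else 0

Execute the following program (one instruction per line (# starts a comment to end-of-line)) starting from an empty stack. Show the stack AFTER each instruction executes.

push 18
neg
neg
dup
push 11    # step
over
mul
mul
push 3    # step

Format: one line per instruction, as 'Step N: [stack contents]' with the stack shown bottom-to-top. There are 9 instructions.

Step 1: [18]
Step 2: [-18]
Step 3: [18]
Step 4: [18, 18]
Step 5: [18, 18, 11]
Step 6: [18, 18, 11, 18]
Step 7: [18, 18, 198]
Step 8: [18, 3564]
Step 9: [18, 3564, 3]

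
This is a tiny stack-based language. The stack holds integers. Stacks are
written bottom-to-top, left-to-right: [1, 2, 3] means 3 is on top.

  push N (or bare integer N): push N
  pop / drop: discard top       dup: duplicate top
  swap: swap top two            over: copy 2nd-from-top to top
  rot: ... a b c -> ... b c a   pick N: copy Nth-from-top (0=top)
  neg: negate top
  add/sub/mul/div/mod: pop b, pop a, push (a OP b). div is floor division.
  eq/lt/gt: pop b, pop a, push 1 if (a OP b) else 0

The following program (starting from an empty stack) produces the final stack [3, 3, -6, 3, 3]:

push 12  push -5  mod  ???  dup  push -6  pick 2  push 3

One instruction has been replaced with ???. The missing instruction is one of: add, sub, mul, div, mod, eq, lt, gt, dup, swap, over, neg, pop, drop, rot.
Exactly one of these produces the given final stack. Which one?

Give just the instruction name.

Answer: neg

Derivation:
Stack before ???: [-3]
Stack after ???:  [3]
The instruction that transforms [-3] -> [3] is: neg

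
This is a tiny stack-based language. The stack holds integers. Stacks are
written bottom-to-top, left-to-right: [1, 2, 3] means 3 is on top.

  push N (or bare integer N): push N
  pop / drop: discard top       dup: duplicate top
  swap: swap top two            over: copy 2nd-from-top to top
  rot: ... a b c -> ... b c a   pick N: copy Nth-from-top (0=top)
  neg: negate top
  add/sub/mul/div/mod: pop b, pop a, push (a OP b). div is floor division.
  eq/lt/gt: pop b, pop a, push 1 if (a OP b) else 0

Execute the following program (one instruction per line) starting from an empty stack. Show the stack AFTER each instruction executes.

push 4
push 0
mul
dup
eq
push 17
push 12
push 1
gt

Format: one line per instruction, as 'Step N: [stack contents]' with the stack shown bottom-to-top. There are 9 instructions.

Step 1: [4]
Step 2: [4, 0]
Step 3: [0]
Step 4: [0, 0]
Step 5: [1]
Step 6: [1, 17]
Step 7: [1, 17, 12]
Step 8: [1, 17, 12, 1]
Step 9: [1, 17, 1]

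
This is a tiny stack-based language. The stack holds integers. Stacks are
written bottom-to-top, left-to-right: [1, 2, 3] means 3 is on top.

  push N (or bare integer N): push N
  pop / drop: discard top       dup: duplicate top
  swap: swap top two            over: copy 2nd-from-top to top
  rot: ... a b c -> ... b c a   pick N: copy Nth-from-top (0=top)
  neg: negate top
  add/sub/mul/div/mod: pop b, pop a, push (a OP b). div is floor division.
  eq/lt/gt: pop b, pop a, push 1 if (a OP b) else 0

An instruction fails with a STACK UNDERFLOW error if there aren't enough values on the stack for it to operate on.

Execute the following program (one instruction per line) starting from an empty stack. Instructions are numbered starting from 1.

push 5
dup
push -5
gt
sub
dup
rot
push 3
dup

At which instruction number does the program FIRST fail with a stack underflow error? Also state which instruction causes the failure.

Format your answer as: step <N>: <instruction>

Answer: step 7: rot

Derivation:
Step 1 ('push 5'): stack = [5], depth = 1
Step 2 ('dup'): stack = [5, 5], depth = 2
Step 3 ('push -5'): stack = [5, 5, -5], depth = 3
Step 4 ('gt'): stack = [5, 1], depth = 2
Step 5 ('sub'): stack = [4], depth = 1
Step 6 ('dup'): stack = [4, 4], depth = 2
Step 7 ('rot'): needs 3 value(s) but depth is 2 — STACK UNDERFLOW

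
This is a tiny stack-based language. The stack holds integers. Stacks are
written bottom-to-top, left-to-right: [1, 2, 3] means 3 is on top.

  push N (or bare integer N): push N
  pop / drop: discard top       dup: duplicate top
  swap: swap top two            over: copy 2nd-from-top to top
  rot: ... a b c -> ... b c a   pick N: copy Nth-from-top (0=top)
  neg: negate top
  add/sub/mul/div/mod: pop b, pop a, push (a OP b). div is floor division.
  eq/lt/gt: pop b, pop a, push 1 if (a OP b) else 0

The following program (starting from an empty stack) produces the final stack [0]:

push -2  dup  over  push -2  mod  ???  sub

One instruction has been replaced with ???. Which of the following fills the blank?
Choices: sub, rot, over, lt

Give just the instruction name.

Stack before ???: [-2, -2, 0]
Stack after ???:  [-2, -2]
Checking each choice:
  sub: MATCH
  rot: produces [-2, 2]
  over: produces [-2, -2, 2]
  lt: produces [-3]


Answer: sub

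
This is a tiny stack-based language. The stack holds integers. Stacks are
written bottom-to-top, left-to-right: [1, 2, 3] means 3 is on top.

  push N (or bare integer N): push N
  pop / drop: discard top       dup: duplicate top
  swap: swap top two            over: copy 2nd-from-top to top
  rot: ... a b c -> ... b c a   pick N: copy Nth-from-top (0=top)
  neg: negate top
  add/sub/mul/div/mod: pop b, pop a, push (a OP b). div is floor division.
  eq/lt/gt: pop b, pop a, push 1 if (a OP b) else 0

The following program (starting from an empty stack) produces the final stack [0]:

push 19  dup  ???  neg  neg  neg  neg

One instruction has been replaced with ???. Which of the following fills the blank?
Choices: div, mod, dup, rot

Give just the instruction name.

Answer: mod

Derivation:
Stack before ???: [19, 19]
Stack after ???:  [0]
Checking each choice:
  div: produces [1]
  mod: MATCH
  dup: produces [19, 19, 19]
  rot: stack underflow (need 3, have 2)


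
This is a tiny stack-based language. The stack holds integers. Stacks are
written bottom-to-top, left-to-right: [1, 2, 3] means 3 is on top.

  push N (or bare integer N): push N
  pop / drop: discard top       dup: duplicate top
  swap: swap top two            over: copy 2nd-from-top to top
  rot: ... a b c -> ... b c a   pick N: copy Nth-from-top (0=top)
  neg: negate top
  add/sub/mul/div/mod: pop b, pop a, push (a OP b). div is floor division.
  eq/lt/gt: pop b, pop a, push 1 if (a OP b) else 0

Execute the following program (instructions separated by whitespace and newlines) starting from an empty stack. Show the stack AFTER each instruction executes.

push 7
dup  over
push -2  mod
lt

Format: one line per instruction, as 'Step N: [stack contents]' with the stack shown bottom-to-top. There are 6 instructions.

Step 1: [7]
Step 2: [7, 7]
Step 3: [7, 7, 7]
Step 4: [7, 7, 7, -2]
Step 5: [7, 7, -1]
Step 6: [7, 0]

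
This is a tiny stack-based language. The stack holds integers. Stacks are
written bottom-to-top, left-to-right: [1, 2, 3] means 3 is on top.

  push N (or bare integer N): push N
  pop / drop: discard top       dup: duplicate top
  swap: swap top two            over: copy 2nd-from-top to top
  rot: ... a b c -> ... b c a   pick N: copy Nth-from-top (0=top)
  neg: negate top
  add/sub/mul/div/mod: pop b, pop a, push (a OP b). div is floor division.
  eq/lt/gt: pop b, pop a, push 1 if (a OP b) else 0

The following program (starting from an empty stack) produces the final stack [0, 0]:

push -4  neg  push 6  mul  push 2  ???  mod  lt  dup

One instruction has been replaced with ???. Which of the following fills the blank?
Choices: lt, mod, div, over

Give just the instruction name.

Answer: over

Derivation:
Stack before ???: [24, 2]
Stack after ???:  [24, 2, 24]
Checking each choice:
  lt: stack underflow (need 2, have 1)
  mod: stack underflow (need 2, have 1)
  div: stack underflow (need 2, have 1)
  over: MATCH


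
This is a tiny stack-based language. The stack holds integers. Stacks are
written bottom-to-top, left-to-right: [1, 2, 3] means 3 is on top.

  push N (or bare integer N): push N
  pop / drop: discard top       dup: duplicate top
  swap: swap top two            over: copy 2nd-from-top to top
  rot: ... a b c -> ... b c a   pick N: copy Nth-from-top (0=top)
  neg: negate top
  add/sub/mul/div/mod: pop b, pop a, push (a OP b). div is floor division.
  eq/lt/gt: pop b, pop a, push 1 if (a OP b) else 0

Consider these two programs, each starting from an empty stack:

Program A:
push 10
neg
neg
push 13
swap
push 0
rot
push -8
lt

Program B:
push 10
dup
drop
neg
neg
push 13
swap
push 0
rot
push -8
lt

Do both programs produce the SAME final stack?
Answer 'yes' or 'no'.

Answer: yes

Derivation:
Program A trace:
  After 'push 10': [10]
  After 'neg': [-10]
  After 'neg': [10]
  After 'push 13': [10, 13]
  After 'swap': [13, 10]
  After 'push 0': [13, 10, 0]
  After 'rot': [10, 0, 13]
  After 'push -8': [10, 0, 13, -8]
  After 'lt': [10, 0, 0]
Program A final stack: [10, 0, 0]

Program B trace:
  After 'push 10': [10]
  After 'dup': [10, 10]
  After 'drop': [10]
  After 'neg': [-10]
  After 'neg': [10]
  After 'push 13': [10, 13]
  After 'swap': [13, 10]
  After 'push 0': [13, 10, 0]
  After 'rot': [10, 0, 13]
  After 'push -8': [10, 0, 13, -8]
  After 'lt': [10, 0, 0]
Program B final stack: [10, 0, 0]
Same: yes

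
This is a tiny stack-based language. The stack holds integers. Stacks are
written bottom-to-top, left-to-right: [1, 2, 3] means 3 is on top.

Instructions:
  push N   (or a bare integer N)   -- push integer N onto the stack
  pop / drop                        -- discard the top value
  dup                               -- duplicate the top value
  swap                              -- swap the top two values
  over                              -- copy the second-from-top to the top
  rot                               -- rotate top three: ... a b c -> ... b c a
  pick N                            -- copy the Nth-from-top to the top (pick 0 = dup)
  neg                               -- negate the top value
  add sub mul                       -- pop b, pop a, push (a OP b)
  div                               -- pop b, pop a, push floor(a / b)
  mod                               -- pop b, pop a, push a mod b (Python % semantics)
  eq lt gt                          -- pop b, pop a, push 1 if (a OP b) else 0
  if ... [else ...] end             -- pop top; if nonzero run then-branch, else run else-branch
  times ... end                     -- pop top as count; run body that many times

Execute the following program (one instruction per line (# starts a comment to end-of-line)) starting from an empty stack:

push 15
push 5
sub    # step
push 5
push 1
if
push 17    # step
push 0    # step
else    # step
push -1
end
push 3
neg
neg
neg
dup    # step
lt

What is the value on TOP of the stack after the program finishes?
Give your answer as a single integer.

Answer: 0

Derivation:
After 'push 15': [15]
After 'push 5': [15, 5]
After 'sub': [10]
After 'push 5': [10, 5]
After 'push 1': [10, 5, 1]
After 'if': [10, 5]
After 'push 17': [10, 5, 17]
After 'push 0': [10, 5, 17, 0]
After 'push 3': [10, 5, 17, 0, 3]
After 'neg': [10, 5, 17, 0, -3]
After 'neg': [10, 5, 17, 0, 3]
After 'neg': [10, 5, 17, 0, -3]
After 'dup': [10, 5, 17, 0, -3, -3]
After 'lt': [10, 5, 17, 0, 0]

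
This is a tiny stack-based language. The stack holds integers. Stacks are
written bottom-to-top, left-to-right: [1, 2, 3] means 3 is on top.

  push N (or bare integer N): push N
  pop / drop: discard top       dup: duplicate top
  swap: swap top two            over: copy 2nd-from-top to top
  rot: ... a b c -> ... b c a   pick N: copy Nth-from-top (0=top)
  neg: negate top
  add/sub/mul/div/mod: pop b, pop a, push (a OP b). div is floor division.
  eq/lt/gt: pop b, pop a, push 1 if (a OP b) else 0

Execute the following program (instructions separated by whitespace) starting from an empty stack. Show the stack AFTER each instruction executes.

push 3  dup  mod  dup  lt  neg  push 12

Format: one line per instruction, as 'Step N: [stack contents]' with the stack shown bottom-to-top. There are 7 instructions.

Step 1: [3]
Step 2: [3, 3]
Step 3: [0]
Step 4: [0, 0]
Step 5: [0]
Step 6: [0]
Step 7: [0, 12]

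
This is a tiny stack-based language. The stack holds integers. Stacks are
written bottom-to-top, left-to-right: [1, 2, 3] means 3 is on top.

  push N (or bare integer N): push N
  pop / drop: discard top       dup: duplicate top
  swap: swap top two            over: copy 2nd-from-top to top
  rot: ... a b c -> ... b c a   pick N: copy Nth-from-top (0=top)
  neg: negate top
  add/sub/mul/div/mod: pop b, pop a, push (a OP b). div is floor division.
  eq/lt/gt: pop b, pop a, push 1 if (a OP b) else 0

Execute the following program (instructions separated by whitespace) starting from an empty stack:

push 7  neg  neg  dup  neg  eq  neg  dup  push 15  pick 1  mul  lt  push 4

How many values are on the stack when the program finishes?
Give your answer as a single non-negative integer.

After 'push 7': stack = [7] (depth 1)
After 'neg': stack = [-7] (depth 1)
After 'neg': stack = [7] (depth 1)
After 'dup': stack = [7, 7] (depth 2)
After 'neg': stack = [7, -7] (depth 2)
After 'eq': stack = [0] (depth 1)
After 'neg': stack = [0] (depth 1)
After 'dup': stack = [0, 0] (depth 2)
After 'push 15': stack = [0, 0, 15] (depth 3)
After 'pick 1': stack = [0, 0, 15, 0] (depth 4)
After 'mul': stack = [0, 0, 0] (depth 3)
After 'lt': stack = [0, 0] (depth 2)
After 'push 4': stack = [0, 0, 4] (depth 3)

Answer: 3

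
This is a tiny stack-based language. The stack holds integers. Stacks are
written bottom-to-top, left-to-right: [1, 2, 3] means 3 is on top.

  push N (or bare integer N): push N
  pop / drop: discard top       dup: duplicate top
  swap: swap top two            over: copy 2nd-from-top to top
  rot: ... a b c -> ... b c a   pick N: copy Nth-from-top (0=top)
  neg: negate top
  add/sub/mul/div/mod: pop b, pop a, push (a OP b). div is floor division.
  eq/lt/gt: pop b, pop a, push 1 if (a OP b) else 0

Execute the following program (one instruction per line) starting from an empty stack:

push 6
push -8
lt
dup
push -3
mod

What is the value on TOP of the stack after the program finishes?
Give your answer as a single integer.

Answer: 0

Derivation:
After 'push 6': [6]
After 'push -8': [6, -8]
After 'lt': [0]
After 'dup': [0, 0]
After 'push -3': [0, 0, -3]
After 'mod': [0, 0]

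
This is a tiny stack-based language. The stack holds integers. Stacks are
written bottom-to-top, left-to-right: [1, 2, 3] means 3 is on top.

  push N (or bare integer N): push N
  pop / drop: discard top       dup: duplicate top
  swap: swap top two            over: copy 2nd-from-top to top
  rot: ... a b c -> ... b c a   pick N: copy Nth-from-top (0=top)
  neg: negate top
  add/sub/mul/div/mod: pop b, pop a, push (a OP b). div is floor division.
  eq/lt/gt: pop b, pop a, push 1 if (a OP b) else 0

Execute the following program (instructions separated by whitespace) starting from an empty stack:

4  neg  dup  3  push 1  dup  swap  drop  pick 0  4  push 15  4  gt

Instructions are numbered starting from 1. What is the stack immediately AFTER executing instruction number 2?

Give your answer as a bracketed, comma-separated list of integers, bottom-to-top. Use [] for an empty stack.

Answer: [-4]

Derivation:
Step 1 ('4'): [4]
Step 2 ('neg'): [-4]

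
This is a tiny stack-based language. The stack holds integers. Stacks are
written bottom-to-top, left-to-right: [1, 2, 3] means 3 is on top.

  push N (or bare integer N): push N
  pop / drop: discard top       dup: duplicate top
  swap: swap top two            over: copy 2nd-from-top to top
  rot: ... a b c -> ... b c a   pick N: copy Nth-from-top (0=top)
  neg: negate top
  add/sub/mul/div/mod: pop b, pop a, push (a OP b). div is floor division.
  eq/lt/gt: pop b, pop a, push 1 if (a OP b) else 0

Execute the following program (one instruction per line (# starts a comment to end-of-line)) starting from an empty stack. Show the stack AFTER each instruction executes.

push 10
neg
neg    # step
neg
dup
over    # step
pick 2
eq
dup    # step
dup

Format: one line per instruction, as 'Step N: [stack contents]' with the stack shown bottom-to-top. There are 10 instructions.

Step 1: [10]
Step 2: [-10]
Step 3: [10]
Step 4: [-10]
Step 5: [-10, -10]
Step 6: [-10, -10, -10]
Step 7: [-10, -10, -10, -10]
Step 8: [-10, -10, 1]
Step 9: [-10, -10, 1, 1]
Step 10: [-10, -10, 1, 1, 1]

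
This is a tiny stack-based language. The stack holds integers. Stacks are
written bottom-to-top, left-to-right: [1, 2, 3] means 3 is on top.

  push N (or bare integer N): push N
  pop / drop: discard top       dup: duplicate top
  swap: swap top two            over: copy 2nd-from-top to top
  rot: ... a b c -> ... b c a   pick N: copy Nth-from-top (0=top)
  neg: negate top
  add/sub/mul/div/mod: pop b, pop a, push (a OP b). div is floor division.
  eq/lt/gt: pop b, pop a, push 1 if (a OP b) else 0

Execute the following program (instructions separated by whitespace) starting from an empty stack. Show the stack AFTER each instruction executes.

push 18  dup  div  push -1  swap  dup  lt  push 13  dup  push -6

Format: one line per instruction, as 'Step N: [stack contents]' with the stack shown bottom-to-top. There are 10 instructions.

Step 1: [18]
Step 2: [18, 18]
Step 3: [1]
Step 4: [1, -1]
Step 5: [-1, 1]
Step 6: [-1, 1, 1]
Step 7: [-1, 0]
Step 8: [-1, 0, 13]
Step 9: [-1, 0, 13, 13]
Step 10: [-1, 0, 13, 13, -6]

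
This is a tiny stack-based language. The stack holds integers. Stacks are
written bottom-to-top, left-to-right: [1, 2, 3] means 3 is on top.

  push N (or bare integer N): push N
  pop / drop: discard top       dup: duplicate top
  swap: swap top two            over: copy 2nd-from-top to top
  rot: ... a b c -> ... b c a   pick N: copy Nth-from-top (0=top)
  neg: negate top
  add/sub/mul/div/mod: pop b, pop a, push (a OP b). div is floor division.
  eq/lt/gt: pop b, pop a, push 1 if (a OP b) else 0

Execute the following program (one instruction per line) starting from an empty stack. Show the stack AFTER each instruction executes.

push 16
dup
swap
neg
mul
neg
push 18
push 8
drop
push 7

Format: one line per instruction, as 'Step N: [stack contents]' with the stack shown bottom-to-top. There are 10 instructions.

Step 1: [16]
Step 2: [16, 16]
Step 3: [16, 16]
Step 4: [16, -16]
Step 5: [-256]
Step 6: [256]
Step 7: [256, 18]
Step 8: [256, 18, 8]
Step 9: [256, 18]
Step 10: [256, 18, 7]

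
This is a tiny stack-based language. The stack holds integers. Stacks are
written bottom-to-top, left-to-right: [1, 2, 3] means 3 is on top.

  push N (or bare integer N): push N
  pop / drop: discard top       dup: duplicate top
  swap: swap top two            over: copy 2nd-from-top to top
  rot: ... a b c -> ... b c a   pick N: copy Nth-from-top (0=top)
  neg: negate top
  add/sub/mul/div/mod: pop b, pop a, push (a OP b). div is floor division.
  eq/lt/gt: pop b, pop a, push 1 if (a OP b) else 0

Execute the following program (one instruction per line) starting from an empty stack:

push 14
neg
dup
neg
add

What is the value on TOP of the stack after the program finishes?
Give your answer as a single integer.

Answer: 0

Derivation:
After 'push 14': [14]
After 'neg': [-14]
After 'dup': [-14, -14]
After 'neg': [-14, 14]
After 'add': [0]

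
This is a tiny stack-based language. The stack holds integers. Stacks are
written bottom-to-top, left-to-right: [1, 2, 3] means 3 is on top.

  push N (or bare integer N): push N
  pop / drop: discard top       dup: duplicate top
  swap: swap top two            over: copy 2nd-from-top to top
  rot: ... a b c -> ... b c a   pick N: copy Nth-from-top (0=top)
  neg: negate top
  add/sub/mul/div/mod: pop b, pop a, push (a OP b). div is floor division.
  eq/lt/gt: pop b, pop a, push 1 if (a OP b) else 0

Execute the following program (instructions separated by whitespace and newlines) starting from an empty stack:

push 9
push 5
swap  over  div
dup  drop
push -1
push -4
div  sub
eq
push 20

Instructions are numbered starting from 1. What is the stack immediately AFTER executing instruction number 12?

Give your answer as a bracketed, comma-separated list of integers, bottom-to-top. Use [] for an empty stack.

Step 1 ('push 9'): [9]
Step 2 ('push 5'): [9, 5]
Step 3 ('swap'): [5, 9]
Step 4 ('over'): [5, 9, 5]
Step 5 ('div'): [5, 1]
Step 6 ('dup'): [5, 1, 1]
Step 7 ('drop'): [5, 1]
Step 8 ('push -1'): [5, 1, -1]
Step 9 ('push -4'): [5, 1, -1, -4]
Step 10 ('div'): [5, 1, 0]
Step 11 ('sub'): [5, 1]
Step 12 ('eq'): [0]

Answer: [0]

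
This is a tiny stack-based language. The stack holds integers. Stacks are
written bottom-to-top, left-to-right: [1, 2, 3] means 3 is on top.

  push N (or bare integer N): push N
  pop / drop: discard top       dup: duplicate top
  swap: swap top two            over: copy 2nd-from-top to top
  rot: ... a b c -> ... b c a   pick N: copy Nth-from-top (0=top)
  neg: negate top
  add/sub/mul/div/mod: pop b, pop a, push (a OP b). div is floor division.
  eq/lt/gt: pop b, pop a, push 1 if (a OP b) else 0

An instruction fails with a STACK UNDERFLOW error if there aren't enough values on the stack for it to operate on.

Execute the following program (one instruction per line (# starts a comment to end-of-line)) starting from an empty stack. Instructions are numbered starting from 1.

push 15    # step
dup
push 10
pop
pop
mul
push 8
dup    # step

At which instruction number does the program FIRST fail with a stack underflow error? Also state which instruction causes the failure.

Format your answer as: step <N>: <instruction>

Step 1 ('push 15'): stack = [15], depth = 1
Step 2 ('dup'): stack = [15, 15], depth = 2
Step 3 ('push 10'): stack = [15, 15, 10], depth = 3
Step 4 ('pop'): stack = [15, 15], depth = 2
Step 5 ('pop'): stack = [15], depth = 1
Step 6 ('mul'): needs 2 value(s) but depth is 1 — STACK UNDERFLOW

Answer: step 6: mul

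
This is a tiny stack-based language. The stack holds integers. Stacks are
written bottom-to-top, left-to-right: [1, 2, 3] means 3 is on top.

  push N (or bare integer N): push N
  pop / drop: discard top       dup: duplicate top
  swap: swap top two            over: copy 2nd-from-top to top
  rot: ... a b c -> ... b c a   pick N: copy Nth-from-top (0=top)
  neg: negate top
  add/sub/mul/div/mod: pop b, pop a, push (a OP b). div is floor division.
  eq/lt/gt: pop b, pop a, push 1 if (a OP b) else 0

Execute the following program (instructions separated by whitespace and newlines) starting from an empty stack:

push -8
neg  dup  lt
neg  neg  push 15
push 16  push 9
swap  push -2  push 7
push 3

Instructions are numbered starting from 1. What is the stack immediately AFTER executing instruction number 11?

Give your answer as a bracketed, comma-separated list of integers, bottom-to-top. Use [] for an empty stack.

Answer: [0, 15, 9, 16, -2]

Derivation:
Step 1 ('push -8'): [-8]
Step 2 ('neg'): [8]
Step 3 ('dup'): [8, 8]
Step 4 ('lt'): [0]
Step 5 ('neg'): [0]
Step 6 ('neg'): [0]
Step 7 ('push 15'): [0, 15]
Step 8 ('push 16'): [0, 15, 16]
Step 9 ('push 9'): [0, 15, 16, 9]
Step 10 ('swap'): [0, 15, 9, 16]
Step 11 ('push -2'): [0, 15, 9, 16, -2]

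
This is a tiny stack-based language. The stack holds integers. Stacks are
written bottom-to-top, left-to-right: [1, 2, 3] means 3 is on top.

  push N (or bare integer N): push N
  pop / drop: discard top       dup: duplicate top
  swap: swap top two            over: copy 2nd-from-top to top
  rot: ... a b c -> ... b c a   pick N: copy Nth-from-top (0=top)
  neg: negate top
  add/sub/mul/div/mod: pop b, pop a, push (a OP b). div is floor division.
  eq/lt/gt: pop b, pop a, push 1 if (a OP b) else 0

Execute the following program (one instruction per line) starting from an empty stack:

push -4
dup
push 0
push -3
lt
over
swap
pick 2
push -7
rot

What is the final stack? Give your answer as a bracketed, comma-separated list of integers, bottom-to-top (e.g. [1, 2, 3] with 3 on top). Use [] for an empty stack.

Answer: [-4, -4, -4, -4, -7, 0]

Derivation:
After 'push -4': [-4]
After 'dup': [-4, -4]
After 'push 0': [-4, -4, 0]
After 'push -3': [-4, -4, 0, -3]
After 'lt': [-4, -4, 0]
After 'over': [-4, -4, 0, -4]
After 'swap': [-4, -4, -4, 0]
After 'pick 2': [-4, -4, -4, 0, -4]
After 'push -7': [-4, -4, -4, 0, -4, -7]
After 'rot': [-4, -4, -4, -4, -7, 0]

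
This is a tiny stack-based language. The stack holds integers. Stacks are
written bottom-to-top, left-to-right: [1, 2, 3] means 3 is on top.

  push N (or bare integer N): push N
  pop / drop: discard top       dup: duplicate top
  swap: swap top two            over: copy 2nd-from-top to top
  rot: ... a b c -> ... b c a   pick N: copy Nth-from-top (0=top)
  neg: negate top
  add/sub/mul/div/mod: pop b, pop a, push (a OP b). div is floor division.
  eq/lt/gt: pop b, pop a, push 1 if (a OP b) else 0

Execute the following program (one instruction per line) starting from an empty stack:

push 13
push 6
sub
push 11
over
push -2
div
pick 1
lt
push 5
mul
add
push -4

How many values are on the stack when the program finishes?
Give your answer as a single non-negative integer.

After 'push 13': stack = [13] (depth 1)
After 'push 6': stack = [13, 6] (depth 2)
After 'sub': stack = [7] (depth 1)
After 'push 11': stack = [7, 11] (depth 2)
After 'over': stack = [7, 11, 7] (depth 3)
After 'push -2': stack = [7, 11, 7, -2] (depth 4)
After 'div': stack = [7, 11, -4] (depth 3)
After 'pick 1': stack = [7, 11, -4, 11] (depth 4)
After 'lt': stack = [7, 11, 1] (depth 3)
After 'push 5': stack = [7, 11, 1, 5] (depth 4)
After 'mul': stack = [7, 11, 5] (depth 3)
After 'add': stack = [7, 16] (depth 2)
After 'push -4': stack = [7, 16, -4] (depth 3)

Answer: 3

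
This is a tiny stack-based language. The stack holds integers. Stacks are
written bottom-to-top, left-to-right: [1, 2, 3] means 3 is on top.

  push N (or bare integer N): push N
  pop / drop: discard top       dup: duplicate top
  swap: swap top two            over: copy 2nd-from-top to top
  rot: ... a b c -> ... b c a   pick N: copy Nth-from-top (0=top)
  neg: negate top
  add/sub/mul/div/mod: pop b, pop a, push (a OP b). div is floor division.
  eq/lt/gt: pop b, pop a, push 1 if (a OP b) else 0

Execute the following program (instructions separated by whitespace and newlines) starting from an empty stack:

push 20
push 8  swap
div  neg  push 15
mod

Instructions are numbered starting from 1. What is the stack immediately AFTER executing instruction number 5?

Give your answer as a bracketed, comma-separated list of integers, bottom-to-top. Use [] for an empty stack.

Answer: [0]

Derivation:
Step 1 ('push 20'): [20]
Step 2 ('push 8'): [20, 8]
Step 3 ('swap'): [8, 20]
Step 4 ('div'): [0]
Step 5 ('neg'): [0]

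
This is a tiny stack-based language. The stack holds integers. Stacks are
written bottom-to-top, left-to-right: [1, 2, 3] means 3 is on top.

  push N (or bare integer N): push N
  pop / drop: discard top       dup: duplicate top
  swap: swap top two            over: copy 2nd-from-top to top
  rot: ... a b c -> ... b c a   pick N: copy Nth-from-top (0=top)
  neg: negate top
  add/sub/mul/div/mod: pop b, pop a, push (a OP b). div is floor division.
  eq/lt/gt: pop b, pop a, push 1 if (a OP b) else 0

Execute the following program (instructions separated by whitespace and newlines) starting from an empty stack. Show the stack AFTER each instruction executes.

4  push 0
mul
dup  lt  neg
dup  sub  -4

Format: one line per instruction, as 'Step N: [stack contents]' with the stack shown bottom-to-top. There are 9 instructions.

Step 1: [4]
Step 2: [4, 0]
Step 3: [0]
Step 4: [0, 0]
Step 5: [0]
Step 6: [0]
Step 7: [0, 0]
Step 8: [0]
Step 9: [0, -4]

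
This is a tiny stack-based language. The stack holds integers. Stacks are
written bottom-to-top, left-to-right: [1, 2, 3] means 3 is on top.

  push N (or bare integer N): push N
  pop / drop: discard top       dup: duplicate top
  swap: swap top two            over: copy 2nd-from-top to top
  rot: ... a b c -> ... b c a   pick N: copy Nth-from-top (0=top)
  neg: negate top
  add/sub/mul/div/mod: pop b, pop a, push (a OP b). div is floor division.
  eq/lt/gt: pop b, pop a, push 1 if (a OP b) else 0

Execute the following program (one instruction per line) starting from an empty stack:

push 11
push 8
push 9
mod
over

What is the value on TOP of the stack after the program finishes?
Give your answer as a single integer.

After 'push 11': [11]
After 'push 8': [11, 8]
After 'push 9': [11, 8, 9]
After 'mod': [11, 8]
After 'over': [11, 8, 11]

Answer: 11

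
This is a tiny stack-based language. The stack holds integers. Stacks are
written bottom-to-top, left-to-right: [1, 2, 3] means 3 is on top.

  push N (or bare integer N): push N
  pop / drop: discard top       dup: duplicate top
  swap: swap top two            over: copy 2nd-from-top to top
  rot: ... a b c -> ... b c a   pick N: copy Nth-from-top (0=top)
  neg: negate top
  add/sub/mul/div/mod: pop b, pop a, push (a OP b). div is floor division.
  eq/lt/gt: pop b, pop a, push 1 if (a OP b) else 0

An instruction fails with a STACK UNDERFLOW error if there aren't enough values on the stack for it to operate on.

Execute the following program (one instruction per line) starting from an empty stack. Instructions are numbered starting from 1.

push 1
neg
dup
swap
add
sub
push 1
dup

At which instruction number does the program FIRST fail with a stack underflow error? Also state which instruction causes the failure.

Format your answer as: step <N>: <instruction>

Step 1 ('push 1'): stack = [1], depth = 1
Step 2 ('neg'): stack = [-1], depth = 1
Step 3 ('dup'): stack = [-1, -1], depth = 2
Step 4 ('swap'): stack = [-1, -1], depth = 2
Step 5 ('add'): stack = [-2], depth = 1
Step 6 ('sub'): needs 2 value(s) but depth is 1 — STACK UNDERFLOW

Answer: step 6: sub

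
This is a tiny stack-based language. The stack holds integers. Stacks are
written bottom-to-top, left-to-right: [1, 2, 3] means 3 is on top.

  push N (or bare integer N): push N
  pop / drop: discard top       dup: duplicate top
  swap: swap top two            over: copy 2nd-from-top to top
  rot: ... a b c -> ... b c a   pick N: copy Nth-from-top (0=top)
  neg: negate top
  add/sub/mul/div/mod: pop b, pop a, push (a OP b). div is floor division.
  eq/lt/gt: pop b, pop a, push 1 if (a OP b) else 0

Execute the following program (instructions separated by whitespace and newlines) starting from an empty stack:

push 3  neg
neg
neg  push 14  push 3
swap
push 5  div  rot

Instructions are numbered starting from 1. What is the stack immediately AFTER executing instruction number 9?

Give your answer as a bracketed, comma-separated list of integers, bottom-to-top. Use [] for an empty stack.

Step 1 ('push 3'): [3]
Step 2 ('neg'): [-3]
Step 3 ('neg'): [3]
Step 4 ('neg'): [-3]
Step 5 ('push 14'): [-3, 14]
Step 6 ('push 3'): [-3, 14, 3]
Step 7 ('swap'): [-3, 3, 14]
Step 8 ('push 5'): [-3, 3, 14, 5]
Step 9 ('div'): [-3, 3, 2]

Answer: [-3, 3, 2]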